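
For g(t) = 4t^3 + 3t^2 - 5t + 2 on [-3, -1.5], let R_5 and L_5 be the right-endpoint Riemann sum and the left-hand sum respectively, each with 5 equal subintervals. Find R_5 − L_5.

R_5 = -22.965.
L_5 = -42.99.
R_5 − L_5 = 20.025.

20.025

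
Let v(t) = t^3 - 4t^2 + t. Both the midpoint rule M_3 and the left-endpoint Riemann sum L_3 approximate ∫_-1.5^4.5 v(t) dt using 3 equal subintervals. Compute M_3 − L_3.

25.5

M_3 = -16.75.
L_3 = -42.25.
M_3 − L_3 = 25.5.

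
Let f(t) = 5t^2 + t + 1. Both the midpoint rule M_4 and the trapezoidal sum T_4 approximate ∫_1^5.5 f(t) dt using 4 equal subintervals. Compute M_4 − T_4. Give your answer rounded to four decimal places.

M_4 ≈ 292.376953.
T_4 = 299.49609375.
M_4 − T_4 ≈ -7.1191.

-7.1191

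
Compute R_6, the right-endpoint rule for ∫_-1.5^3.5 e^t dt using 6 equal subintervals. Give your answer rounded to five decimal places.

48.47927

Δt = (3.5 − (-1.5))/6 = 5/6.
Right endpoints: -2/3, 1/6, 1, 11/6, 8/3, 3.5.
f(-2/3) ≈ 0.51342, f(1/6) ≈ 1.18136, f(1) ≈ 2.71828, f(11/6) ≈ 6.25470, f(8/3) ≈ 14.39192, f(3.5) ≈ 33.11545.
Sum = Δt · [f(-2/3) + f(1/6) + f(1) + ...].
Sum ≈ 48.47927.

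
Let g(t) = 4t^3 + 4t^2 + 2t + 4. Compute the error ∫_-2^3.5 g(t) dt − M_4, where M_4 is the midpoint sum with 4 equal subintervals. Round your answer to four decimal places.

Exact integral: ∫_-2^3.5 g(t) dt ≈ 232.145833.
M_4 ≈ 220.880859.
Error ≈ 232.145833 − 220.880859 ≈ 11.2650.

11.2650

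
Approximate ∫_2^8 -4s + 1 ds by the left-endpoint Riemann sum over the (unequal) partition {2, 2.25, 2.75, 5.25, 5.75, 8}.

-90.25

Subinterval widths: 0.25, 0.5, 2.5, 0.5, 2.25.
Left endpoints: 2, 2.25, 2.75, 5.25, 5.75.
f(2) = -7, f(2.25) = -8, f(2.75) = -10, f(5.25) = -20, f(5.75) = -22.
Sum = Σ Δs_i · f(s_i).
Sum = -90.25.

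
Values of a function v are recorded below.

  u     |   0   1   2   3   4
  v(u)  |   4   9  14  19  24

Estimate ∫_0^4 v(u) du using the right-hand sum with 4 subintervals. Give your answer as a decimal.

66

Δu = 1.
Sum = 1·[9 + 14 + 19 + 24] = 66.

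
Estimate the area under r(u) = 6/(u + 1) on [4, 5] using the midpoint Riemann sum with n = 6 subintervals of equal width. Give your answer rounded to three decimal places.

Δu = (5 − 4)/6 = 1/6.
Midpoints: 49/12, 4.25, 53/12, 55/12, 4.75, 59/12.
r(49/12) = 72/61, r(4.25) = 8/7, r(53/12) = 72/65, r(55/12) = 72/67, r(4.75) = 24/23, r(59/12) = 72/71.
Sum = Δu · [r(49/12) + r(4.25) + r(53/12) + ...].
Sum ≈ 1.094.

1.094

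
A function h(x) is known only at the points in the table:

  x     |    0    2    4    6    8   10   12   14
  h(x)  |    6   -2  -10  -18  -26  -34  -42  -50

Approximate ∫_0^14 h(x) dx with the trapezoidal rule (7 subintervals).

Δx = 2.
T_7 = (2/2)·[6 + 2·(-2) + 2·(-10) + 2·(-18) + 2·(-26) + 2·(-34) + 2·(-42) + (-50)] = -308.

-308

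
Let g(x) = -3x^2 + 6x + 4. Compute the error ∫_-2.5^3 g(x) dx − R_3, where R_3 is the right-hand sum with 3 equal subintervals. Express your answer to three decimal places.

-13.444

Exact integral: ∫_-2.5^3 g(x) dx = -12.375.
R_3 ≈ 1.06944.
Error ≈ -12.375 − 1.06944 ≈ -13.444.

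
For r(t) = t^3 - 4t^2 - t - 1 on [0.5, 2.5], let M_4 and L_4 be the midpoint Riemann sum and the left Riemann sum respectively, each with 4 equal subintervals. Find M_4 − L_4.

M_4 = -15.9375.
L_4 = -13.25.
M_4 − L_4 = -2.6875.

-2.6875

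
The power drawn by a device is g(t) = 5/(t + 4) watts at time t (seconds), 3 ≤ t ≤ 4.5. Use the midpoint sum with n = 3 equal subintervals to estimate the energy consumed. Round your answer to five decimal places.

Δt = (4.5 − 3)/3 = 0.5.
Midpoints: 3.25, 3.75, 4.25.
g(3.25) = 20/29, g(3.75) = 20/31, g(4.25) = 20/33.
Sum = Δt · [g(3.25) + g(3.75) + g(4.25)].
Sum ≈ 0.97044.

0.97044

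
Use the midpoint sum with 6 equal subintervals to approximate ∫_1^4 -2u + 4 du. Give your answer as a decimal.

Δu = (4 − 1)/6 = 0.5.
Midpoints: 1.25, 1.75, 2.25, 2.75, 3.25, 3.75.
f(1.25) = 1.5, f(1.75) = 0.5, f(2.25) = -0.5, f(2.75) = -1.5, f(3.25) = -2.5, f(3.75) = -3.5.
Sum = Δu · [f(1.25) + f(1.75) + f(2.25) + ...].
Sum = -3.

-3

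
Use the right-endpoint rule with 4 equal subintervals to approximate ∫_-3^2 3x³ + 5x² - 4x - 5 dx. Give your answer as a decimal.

Δx = (2 − (-3))/4 = 1.25.
Right endpoints: -1.75, -0.5, 0.75, 2.
f(-1.75) = 1.234375, f(-0.5) = -2.125, f(0.75) = -3.921875, f(2) = 31.
Sum = Δx · [f(-1.75) + f(-0.5) + f(0.75) + f(2)].
Sum = 32.734375.

32.734375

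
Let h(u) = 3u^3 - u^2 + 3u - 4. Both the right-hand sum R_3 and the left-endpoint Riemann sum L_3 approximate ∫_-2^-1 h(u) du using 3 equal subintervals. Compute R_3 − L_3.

R_3 ≈ -17.851852.
L_3 ≈ -26.851852.
R_3 − L_3 = 9.

9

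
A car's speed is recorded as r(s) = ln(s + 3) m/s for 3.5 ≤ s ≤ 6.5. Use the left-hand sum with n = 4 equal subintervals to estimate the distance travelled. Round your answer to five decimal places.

Δs = (6.5 − 3.5)/4 = 0.75.
Left endpoints: 3.5, 4.25, 5, 5.75.
r(3.5) ≈ 1.87180, r(4.25) ≈ 1.98100, r(5) ≈ 2.07944, r(5.75) ≈ 2.16905.
Sum = Δs · [r(3.5) + r(4.25) + r(5) + r(5.75)].
Sum ≈ 6.07597.

6.07597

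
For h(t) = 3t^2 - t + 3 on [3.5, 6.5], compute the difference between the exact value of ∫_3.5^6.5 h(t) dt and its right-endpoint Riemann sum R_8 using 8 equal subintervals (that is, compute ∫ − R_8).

Exact integral: ∫_3.5^6.5 h(t) dt = 225.75.
R_8 = 242.2734375.
Error = 225.75 − 242.2734375 = -16.5234375.

-16.5234375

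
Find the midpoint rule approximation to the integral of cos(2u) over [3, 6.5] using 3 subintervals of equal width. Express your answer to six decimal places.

0.443844

Δu = (6.5 − 3)/3 = 7/6.
Midpoints: 43/12, 4.75, 71/12.
f(43/12) ≈ 0.634464, f(4.75) ≈ -0.997172, f(71/12) ≈ 0.743145.
Sum = Δu · [f(43/12) + f(4.75) + f(71/12)].
Sum ≈ 0.443844.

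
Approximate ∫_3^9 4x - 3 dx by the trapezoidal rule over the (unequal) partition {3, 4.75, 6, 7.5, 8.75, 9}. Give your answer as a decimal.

Subinterval widths: 1.75, 1.25, 1.5, 1.25, 0.25.
f(3) = 9, f(4.75) = 16, f(6) = 21, f(7.5) = 27, f(8.75) = 32, f(9) = 33.
On each subinterval the trapezoid contributes (Δx_i/2)·[f(x_{i-1}) + f(x_i)].
Sum = 126.

126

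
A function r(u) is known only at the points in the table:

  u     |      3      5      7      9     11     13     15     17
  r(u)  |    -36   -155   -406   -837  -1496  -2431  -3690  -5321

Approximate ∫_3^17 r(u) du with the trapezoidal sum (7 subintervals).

Δu = 2.
T_7 = (2/2)·[(-36) + 2·(-155) + 2·(-406) + 2·(-837) + 2·(-1496) + 2·(-2431) + 2·(-3690) + (-5321)] = -23387.

-23387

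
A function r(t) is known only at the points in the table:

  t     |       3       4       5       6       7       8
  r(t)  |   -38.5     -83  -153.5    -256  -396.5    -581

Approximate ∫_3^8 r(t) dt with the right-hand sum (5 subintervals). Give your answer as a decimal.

Δt = 1.
Sum = 1·[(-83) + (-153.5) + (-256) + (-396.5) + (-581)] = -1470.

-1470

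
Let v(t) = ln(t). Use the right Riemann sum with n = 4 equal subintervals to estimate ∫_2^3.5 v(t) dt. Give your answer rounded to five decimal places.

Δt = (3.5 − 2)/4 = 0.375.
Right endpoints: 2.375, 2.75, 3.125, 3.5.
v(2.375) ≈ 0.86500, v(2.75) ≈ 1.01160, v(3.125) ≈ 1.13943, v(3.5) ≈ 1.25276.
Sum = Δt · [v(2.375) + v(2.75) + v(3.125) + v(3.5)].
Sum ≈ 1.60080.

1.60080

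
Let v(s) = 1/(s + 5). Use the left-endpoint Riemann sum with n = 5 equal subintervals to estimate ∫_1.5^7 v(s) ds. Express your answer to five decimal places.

Δs = (7 − 1.5)/5 = 1.1.
Left endpoints: 1.5, 2.6, 3.7, 4.8, 5.9.
v(1.5) = 2/13, v(2.6) = 5/38, v(3.7) = 10/87, v(4.8) = 5/49, v(5.9) = 10/109.
Sum = Δs · [v(1.5) + v(2.6) + v(3.7) + v(4.8) + v(5.9)].
Sum ≈ 0.65357.

0.65357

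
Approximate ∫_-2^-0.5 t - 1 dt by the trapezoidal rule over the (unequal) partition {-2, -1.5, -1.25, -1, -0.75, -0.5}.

Subinterval widths: 0.5, 0.25, 0.25, 0.25, 0.25.
f(-2) = -3, f(-1.5) = -2.5, f(-1.25) = -2.25, f(-1) = -2, f(-0.75) = -1.75, f(-0.5) = -1.5.
On each subinterval the trapezoid contributes (Δt_i/2)·[f(t_{i-1}) + f(t_i)].
Sum = -3.375.

-3.375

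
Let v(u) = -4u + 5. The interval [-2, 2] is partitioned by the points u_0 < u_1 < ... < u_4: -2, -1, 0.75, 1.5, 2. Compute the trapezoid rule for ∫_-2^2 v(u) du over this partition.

20

Subinterval widths: 1, 1.75, 0.75, 0.5.
v(-2) = 13, v(-1) = 9, v(0.75) = 2, v(1.5) = -1, v(2) = -3.
On each subinterval the trapezoid contributes (Δu_i/2)·[v(u_{i-1}) + v(u_i)].
Sum = 20.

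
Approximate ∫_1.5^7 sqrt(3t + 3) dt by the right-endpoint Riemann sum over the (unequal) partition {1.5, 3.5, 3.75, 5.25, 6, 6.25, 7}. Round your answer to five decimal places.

23.06448

Subinterval widths: 2, 0.25, 1.5, 0.75, 0.25, 0.75.
Right endpoints: 3.5, 3.75, 5.25, 6, 6.25, 7.
f(3.5) ≈ 3.67423, f(3.75) ≈ 3.77492, f(5.25) ≈ 4.33013, f(6) ≈ 4.58258, f(6.25) ≈ 4.66369, f(7) ≈ 4.89898.
Sum = Σ Δt_i · f(t_i).
Sum ≈ 23.06448.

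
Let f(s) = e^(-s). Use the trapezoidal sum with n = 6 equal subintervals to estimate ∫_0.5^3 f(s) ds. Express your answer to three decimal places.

Δs = (3 − 0.5)/6 = 5/12.
f(0.5) ≈ 0.607, f(11/12) ≈ 0.400, f(4/3) ≈ 0.264, f(1.75) ≈ 0.174, f(13/6) ≈ 0.115, f(31/12) ≈ 0.076, f(3) ≈ 0.050.
T_6 = (Δs/2)·[f(s_0) + 2f(s_1) + ... + 2f(s_{5}) + f(s_6)].
Sum ≈ 0.565.

0.565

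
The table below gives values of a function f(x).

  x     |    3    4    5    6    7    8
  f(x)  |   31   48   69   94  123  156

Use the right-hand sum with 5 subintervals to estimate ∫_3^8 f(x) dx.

490

Δx = 1.
Sum = 1·[48 + 69 + 94 + 123 + 156] = 490.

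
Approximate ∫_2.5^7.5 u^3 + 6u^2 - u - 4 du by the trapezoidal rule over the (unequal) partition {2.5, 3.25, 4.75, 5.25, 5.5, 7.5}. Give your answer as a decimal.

1594.3984375

Subinterval widths: 0.75, 1.5, 0.5, 0.25, 2.
f(2.5) = 46.625, f(3.25) = 90.453125, f(4.75) = 233.796875, f(5.25) = 300.828125, f(5.5) = 338.375, f(7.5) = 747.875.
On each subinterval the trapezoid contributes (Δu_i/2)·[f(u_{i-1}) + f(u_i)].
Sum = 1594.3984375.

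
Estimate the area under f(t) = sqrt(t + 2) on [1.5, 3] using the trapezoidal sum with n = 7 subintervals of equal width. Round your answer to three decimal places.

3.088

Δt = (3 − 1.5)/7 = 3/14.
f(1.5) ≈ 1.871, f(12/7) ≈ 1.927, f(27/14) ≈ 1.982, f(15/7) ≈ 2.035, f(33/14) ≈ 2.087, f(18/7) ≈ 2.138, f(39/14) ≈ 2.188, f(3) ≈ 2.236.
T_7 = (Δt/2)·[f(t_0) + 2f(t_1) + ... + 2f(t_{6}) + f(t_7)].
Sum ≈ 3.088.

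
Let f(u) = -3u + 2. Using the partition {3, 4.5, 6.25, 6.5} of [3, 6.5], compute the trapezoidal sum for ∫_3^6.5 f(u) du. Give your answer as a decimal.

-42.875

Subinterval widths: 1.5, 1.75, 0.25.
f(3) = -7, f(4.5) = -11.5, f(6.25) = -16.75, f(6.5) = -17.5.
On each subinterval the trapezoid contributes (Δu_i/2)·[f(u_{i-1}) + f(u_i)].
Sum = -42.875.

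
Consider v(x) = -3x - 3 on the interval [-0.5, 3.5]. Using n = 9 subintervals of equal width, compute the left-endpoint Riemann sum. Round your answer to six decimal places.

Δx = (3.5 − (-0.5))/9 = 4/9.
Left endpoints: -0.5, -1/18, 7/18, 5/6, 23/18, 31/18, 13/6, 47/18, 55/18.
v(-0.5) = -1.5, v(-1/18) = -17/6, v(7/18) = -25/6, v(5/6) = -5.5, v(23/18) = -41/6, v(31/18) = -49/6, v(13/6) = -9.5, v(47/18) = -65/6, v(55/18) = -73/6.
Sum = Δx · [v(-0.5) + v(-1/18) + v(7/18) + ...].
Sum ≈ -27.333333.

-27.333333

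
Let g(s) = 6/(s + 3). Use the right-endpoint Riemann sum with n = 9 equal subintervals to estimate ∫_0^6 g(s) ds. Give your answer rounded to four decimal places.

Δs = (6 − 0)/9 = 2/3.
Right endpoints: 2/3, 4/3, 2, 8/3, 10/3, 4, 14/3, 16/3, 6.
g(2/3) = 18/11, g(4/3) = 18/13, g(2) = 1.2, g(8/3) = 18/17, g(10/3) = 18/19, g(4) = 6/7, g(14/3) = 18/23, g(16/3) = 0.72, g(6) = 2/3.
Sum = Δs · [g(2/3) + g(4/3) + g(2) + ...].
Sum ≈ 6.1691.

6.1691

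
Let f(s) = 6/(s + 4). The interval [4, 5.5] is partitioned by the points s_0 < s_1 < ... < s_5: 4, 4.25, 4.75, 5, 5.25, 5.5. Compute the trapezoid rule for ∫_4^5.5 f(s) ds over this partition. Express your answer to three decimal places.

Subinterval widths: 0.25, 0.5, 0.25, 0.25, 0.25.
f(4) = 0.75, f(4.25) = 8/11, f(4.75) = 24/35, f(5) = 2/3, f(5.25) = 24/37, f(5.5) = 12/19.
On each subinterval the trapezoid contributes (Δs_i/2)·[f(s_{i-1}) + f(s_i)].
Sum ≈ 1.031.

1.031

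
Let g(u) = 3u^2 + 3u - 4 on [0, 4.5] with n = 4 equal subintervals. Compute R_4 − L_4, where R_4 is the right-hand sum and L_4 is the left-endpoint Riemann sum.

R_4 = 148.11328125.
L_4 = 64.58203125.
R_4 − L_4 = 83.53125.

83.53125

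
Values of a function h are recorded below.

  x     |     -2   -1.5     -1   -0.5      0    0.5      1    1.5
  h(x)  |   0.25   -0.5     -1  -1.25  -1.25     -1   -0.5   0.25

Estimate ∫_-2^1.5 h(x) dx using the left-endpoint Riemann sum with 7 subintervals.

-2.625

Δx = 0.5.
Sum = 0.5·[0.25 + (-0.5) + (-1) + (-1.25) + (-1.25) + (-1) + (-0.5)] = -2.625.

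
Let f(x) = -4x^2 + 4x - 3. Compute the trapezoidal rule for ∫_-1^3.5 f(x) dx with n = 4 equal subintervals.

Δx = (3.5 − (-1))/4 = 1.125.
f(-1) = -11, f(0.125) = -2.5625, f(1.25) = -4.25, f(2.375) = -16.0625, f(3.5) = -38.
T_4 = (Δx/2)·[f(x_0) + 2f(x_1) + 2f(x_2) + 2f(x_3) + f(x_4)].
Sum = -53.296875.

-53.296875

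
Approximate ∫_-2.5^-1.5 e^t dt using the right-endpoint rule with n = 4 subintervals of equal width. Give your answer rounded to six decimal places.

0.159410

Δt = (-1.5 − (-2.5))/4 = 0.25.
Right endpoints: -2.25, -2, -1.75, -1.5.
f(-2.25) ≈ 0.105399, f(-2) ≈ 0.135335, f(-1.75) ≈ 0.173774, f(-1.5) ≈ 0.223130.
Sum = Δt · [f(-2.25) + f(-2) + f(-1.75) + f(-1.5)].
Sum ≈ 0.159410.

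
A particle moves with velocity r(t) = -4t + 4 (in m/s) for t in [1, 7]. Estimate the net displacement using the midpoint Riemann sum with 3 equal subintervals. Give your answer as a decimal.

-72

Δt = (7 − 1)/3 = 2.
Midpoints: 2, 4, 6.
r(2) = -4, r(4) = -12, r(6) = -20.
Sum = Δt · [r(2) + r(4) + r(6)].
Sum = -72.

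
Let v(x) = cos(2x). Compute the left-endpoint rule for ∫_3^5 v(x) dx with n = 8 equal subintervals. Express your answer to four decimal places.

Δx = (5 − 3)/8 = 0.25.
Left endpoints: 3, 3.25, 3.5, 3.75, 4, 4.25, 4.5, 4.75.
v(3) ≈ 0.9602, v(3.25) ≈ 0.9766, v(3.5) ≈ 0.7539, v(3.75) ≈ 0.3466, v(4) ≈ -0.1455, v(4.25) ≈ -0.6020, v(4.5) ≈ -0.9111, v(4.75) ≈ -0.9972.
Sum = Δx · [v(3) + v(3.25) + v(3.5) + ...].
Sum ≈ 0.0954.

0.0954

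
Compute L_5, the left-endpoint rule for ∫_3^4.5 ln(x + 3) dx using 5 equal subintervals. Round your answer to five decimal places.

Δx = (4.5 − 3)/5 = 0.3.
Left endpoints: 3, 3.3, 3.6, 3.9, 4.2.
f(3) ≈ 1.79176, f(3.3) ≈ 1.84055, f(3.6) ≈ 1.88707, f(3.9) ≈ 1.93152, f(4.2) ≈ 1.97408.
Sum = Δx · [f(3) + f(3.3) + f(3.6) + f(3.9) + f(4.2)].
Sum ≈ 2.82749.

2.82749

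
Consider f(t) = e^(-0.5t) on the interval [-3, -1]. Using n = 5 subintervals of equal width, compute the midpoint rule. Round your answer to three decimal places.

5.657

Δt = (-1 − (-3))/5 = 0.4.
Midpoints: -2.8, -2.4, -2, -1.6, -1.2.
f(-2.8) ≈ 4.055, f(-2.4) ≈ 3.320, f(-2) ≈ 2.718, f(-1.6) ≈ 2.226, f(-1.2) ≈ 1.822.
Sum = Δt · [f(-2.8) + f(-2.4) + f(-2) + f(-1.6) + f(-1.2)].
Sum ≈ 5.657.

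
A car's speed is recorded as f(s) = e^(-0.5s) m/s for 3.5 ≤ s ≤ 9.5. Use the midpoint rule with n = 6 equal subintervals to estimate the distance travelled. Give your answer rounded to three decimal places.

Δs = (9.5 − 3.5)/6 = 1.
Midpoints: 4, 5, 6, 7, 8, 9.
f(4) ≈ 0.135, f(5) ≈ 0.082, f(6) ≈ 0.050, f(7) ≈ 0.030, f(8) ≈ 0.018, f(9) ≈ 0.011.
Sum = Δs · [f(4) + f(5) + f(6) + ...].
Sum ≈ 0.327.

0.327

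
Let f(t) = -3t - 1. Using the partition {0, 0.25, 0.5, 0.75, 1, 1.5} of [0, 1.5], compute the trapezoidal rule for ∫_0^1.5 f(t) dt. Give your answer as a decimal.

Subinterval widths: 0.25, 0.25, 0.25, 0.25, 0.5.
f(0) = -1, f(0.25) = -1.75, f(0.5) = -2.5, f(0.75) = -3.25, f(1) = -4, f(1.5) = -5.5.
On each subinterval the trapezoid contributes (Δt_i/2)·[f(t_{i-1}) + f(t_i)].
Sum = -4.875.

-4.875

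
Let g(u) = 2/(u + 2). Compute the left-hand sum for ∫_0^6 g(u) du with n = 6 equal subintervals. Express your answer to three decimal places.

Δu = (6 − 0)/6 = 1.
Left endpoints: 0, 1, 2, 3, 4, 5.
g(0) = 1, g(1) = 2/3, g(2) = 0.5, g(3) = 0.4, g(4) = 1/3, g(5) = 2/7.
Sum = Δu · [g(0) + g(1) + g(2) + ...].
Sum ≈ 3.186.

3.186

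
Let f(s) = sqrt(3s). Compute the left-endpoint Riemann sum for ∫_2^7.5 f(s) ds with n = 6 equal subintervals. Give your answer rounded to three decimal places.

19.379

Δs = (7.5 − 2)/6 = 11/12.
Left endpoints: 2, 35/12, 23/6, 4.75, 17/3, 79/12.
f(2) ≈ 2.449, f(35/12) ≈ 2.958, f(23/6) ≈ 3.391, f(4.75) ≈ 3.775, f(17/3) ≈ 4.123, f(79/12) ≈ 4.444.
Sum = Δs · [f(2) + f(35/12) + f(23/6) + ...].
Sum ≈ 19.379.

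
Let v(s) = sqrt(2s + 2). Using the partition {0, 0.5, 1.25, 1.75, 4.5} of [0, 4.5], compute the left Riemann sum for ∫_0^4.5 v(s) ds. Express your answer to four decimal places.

Subinterval widths: 0.5, 0.75, 0.5, 2.75.
Left endpoints: 0, 0.5, 1.25, 1.75.
v(0) ≈ 1.4142, v(0.5) ≈ 1.7321, v(1.25) ≈ 2.1213, v(1.75) ≈ 2.3452.
Sum = Σ Δs_i · v(s_i).
Sum ≈ 9.5161.

9.5161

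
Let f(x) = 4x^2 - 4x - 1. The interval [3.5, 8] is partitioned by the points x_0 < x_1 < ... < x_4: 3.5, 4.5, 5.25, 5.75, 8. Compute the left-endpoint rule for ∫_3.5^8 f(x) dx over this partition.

Subinterval widths: 1, 0.75, 0.5, 2.25.
Left endpoints: 3.5, 4.5, 5.25, 5.75.
f(3.5) = 34, f(4.5) = 62, f(5.25) = 88.25, f(5.75) = 108.25.
Sum = Σ Δx_i · f(x_i).
Sum = 368.1875.

368.1875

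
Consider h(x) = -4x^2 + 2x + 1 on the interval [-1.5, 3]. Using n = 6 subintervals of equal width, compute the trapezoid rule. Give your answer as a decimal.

-30.9375

Δx = (3 − (-1.5))/6 = 0.75.
h(-1.5) = -11, h(-0.75) = -2.75, h(0) = 1, h(0.75) = 0.25, h(1.5) = -5, h(2.25) = -14.75, h(3) = -29.
T_6 = (Δx/2)·[h(x_0) + 2h(x_1) + ... + 2h(x_{5}) + h(x_6)].
Sum = -30.9375.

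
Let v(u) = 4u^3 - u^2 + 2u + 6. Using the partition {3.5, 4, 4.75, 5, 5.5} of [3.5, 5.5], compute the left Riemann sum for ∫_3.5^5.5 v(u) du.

627.53125

Subinterval widths: 0.5, 0.75, 0.25, 0.5.
Left endpoints: 3.5, 4, 4.75, 5.
v(3.5) = 172.25, v(4) = 254, v(4.75) = 421.625, v(5) = 491.
Sum = Σ Δu_i · v(u_i).
Sum = 627.53125.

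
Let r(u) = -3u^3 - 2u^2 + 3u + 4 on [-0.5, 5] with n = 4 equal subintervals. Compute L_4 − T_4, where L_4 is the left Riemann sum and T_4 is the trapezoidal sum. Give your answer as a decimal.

L_4 ≈ -250.79785156.
T_4 ≈ -531.55566406.
L_4 − T_4 = 280.7578125.

280.7578125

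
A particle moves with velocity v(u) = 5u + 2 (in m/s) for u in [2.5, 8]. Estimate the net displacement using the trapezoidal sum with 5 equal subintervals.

Δu = (8 − 2.5)/5 = 1.1.
v(2.5) = 14.5, v(3.6) = 20, v(4.7) = 25.5, v(5.8) = 31, v(6.9) = 36.5, v(8) = 42.
T_5 = (Δu/2)·[v(u_0) + 2v(u_1) + ... + 2v(u_{4}) + v(u_5)].
Sum = 155.375.

155.375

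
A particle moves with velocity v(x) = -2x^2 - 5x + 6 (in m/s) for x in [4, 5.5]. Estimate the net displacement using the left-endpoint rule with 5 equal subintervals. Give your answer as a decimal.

-89.52

Δx = (5.5 − 4)/5 = 0.3.
Left endpoints: 4, 4.3, 4.6, 4.9, 5.2.
v(4) = -46, v(4.3) = -52.48, v(4.6) = -59.32, v(4.9) = -66.52, v(5.2) = -74.08.
Sum = Δx · [v(4) + v(4.3) + v(4.6) + v(4.9) + v(5.2)].
Sum = -89.52.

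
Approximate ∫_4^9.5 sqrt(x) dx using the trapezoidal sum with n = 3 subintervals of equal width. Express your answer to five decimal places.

Δx = (9.5 − 4)/3 = 11/6.
f(4) ≈ 2.00000, f(35/6) ≈ 2.41523, f(23/3) ≈ 2.76887, f(9.5) ≈ 3.08221.
T_3 = (Δx/2)·[f(x_0) + 2f(x_1) + 2f(x_2) + f(x_3)].
Sum ≈ 14.16288.

14.16288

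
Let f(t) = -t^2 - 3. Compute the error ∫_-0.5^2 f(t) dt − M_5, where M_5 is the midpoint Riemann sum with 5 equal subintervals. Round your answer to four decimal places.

Exact integral: ∫_-0.5^2 f(t) dt ≈ -10.208333.
M_5 = -10.15625.
Error ≈ -10.208333 − (-10.15625) ≈ -0.0521.

-0.0521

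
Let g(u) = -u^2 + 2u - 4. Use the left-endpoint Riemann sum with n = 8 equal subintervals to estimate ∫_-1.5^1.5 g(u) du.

-15.4453125

Δu = (1.5 − (-1.5))/8 = 0.375.
Left endpoints: -1.5, -1.125, -0.75, -0.375, 0, 0.375, 0.75, 1.125.
g(-1.5) = -9.25, g(-1.125) = -7.515625, g(-0.75) = -6.0625, g(-0.375) = -4.890625, g(0) = -4, g(0.375) = -3.390625, g(0.75) = -3.0625, g(1.125) = -3.015625.
Sum = Δu · [g(-1.5) + g(-1.125) + g(-0.75) + ...].
Sum = -15.4453125.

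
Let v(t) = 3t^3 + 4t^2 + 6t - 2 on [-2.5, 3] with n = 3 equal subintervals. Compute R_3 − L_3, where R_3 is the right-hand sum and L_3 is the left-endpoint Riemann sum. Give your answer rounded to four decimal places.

R_3 ≈ 262.344907.
L_3 ≈ -52.759259.
R_3 − L_3 ≈ 315.1042.

315.1042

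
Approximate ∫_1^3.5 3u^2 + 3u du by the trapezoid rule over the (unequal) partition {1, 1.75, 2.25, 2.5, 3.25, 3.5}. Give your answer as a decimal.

59.25

Subinterval widths: 0.75, 0.5, 0.25, 0.75, 0.25.
f(1) = 6, f(1.75) = 14.4375, f(2.25) = 21.9375, f(2.5) = 26.25, f(3.25) = 41.4375, f(3.5) = 47.25.
On each subinterval the trapezoid contributes (Δu_i/2)·[f(u_{i-1}) + f(u_i)].
Sum = 59.25.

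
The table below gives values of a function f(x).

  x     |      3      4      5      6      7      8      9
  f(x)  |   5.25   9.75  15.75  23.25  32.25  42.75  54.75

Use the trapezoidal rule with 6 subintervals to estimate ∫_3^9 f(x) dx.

153.75

Δx = 1.
T_6 = (1/2)·[5.25 + 2·9.75 + 2·15.75 + 2·23.25 + 2·32.25 + 2·42.75 + 54.75] = 153.75.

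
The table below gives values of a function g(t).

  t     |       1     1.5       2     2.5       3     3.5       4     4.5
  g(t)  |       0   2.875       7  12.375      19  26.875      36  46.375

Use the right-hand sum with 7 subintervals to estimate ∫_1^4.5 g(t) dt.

75.25

Δt = 0.5.
Sum = 0.5·[2.875 + 7 + 12.375 + 19 + 26.875 + 36 + 46.375] = 75.25.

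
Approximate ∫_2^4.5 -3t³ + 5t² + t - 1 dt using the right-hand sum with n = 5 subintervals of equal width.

Δt = (4.5 − 2)/5 = 0.5.
Right endpoints: 2.5, 3, 3.5, 4, 4.5.
f(2.5) = -14.125, f(3) = -34, f(3.5) = -64.875, f(4) = -109, f(4.5) = -168.625.
Sum = Δt · [f(2.5) + f(3) + f(3.5) + f(4) + f(4.5)].
Sum = -195.3125.

-195.3125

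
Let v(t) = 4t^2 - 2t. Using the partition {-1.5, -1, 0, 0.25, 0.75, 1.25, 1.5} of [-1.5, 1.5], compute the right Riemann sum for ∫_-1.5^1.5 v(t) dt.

6.6875

Subinterval widths: 0.5, 1, 0.25, 0.5, 0.5, 0.25.
Right endpoints: -1, 0, 0.25, 0.75, 1.25, 1.5.
v(-1) = 6, v(0) = 0, v(0.25) = -0.25, v(0.75) = 0.75, v(1.25) = 3.75, v(1.5) = 6.
Sum = Σ Δt_i · v(t_i).
Sum = 6.6875.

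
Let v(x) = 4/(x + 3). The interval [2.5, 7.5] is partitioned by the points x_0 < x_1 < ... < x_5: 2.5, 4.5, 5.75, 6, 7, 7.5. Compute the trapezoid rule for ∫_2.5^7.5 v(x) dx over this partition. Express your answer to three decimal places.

Subinterval widths: 2, 1.25, 0.25, 1, 0.5.
v(2.5) = 8/11, v(4.5) = 8/15, v(5.75) = 16/35, v(6) = 4/9, v(7) = 0.4, v(7.5) = 8/21.
On each subinterval the trapezoid contributes (Δx_i/2)·[v(x_{i-1}) + v(x_i)].
Sum ≈ 2.610.

2.610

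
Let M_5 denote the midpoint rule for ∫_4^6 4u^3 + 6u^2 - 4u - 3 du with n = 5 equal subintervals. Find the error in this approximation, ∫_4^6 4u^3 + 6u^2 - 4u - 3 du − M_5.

Exact integral: ∫_4^6 f(u) du = 1298.
M_5 = 1296.24.
Error = 1298 − 1296.24 = 1.76.

1.76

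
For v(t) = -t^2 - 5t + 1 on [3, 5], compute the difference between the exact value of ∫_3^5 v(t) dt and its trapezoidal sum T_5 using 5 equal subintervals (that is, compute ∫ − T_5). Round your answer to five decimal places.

0.05333

Exact integral: ∫_3^5 v(t) dt ≈ -70.6666667.
T_5 = -70.72.
Error ≈ -70.6666667 − (-70.72) ≈ 0.05333.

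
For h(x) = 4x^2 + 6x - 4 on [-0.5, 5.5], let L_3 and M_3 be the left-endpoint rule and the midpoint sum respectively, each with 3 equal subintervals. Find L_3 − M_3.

L_3 = 148.
M_3 = 280.
L_3 − M_3 = -132.

-132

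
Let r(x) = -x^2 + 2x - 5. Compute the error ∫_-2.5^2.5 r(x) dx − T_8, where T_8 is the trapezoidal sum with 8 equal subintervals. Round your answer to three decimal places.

0.326

Exact integral: ∫_-2.5^2.5 r(x) dx ≈ -35.41667.
T_8 = -35.7421875.
Error ≈ -35.41667 − (-35.7421875) ≈ 0.326.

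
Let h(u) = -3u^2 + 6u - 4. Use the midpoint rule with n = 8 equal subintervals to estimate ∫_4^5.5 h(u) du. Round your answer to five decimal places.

-65.61182

Δu = (5.5 − 4)/8 = 0.1875.
Midpoints: 4.09375, 4.28125, 4.46875, 4.65625, 4.84375, 5.03125, 5.21875, 5.40625.
h(4.09375) = -30427/1024, h(4.28125) = -34099/1024, h(4.46875) = -37987/1024, h(4.65625) = -42091/1024, h(4.84375) = -46411/1024, h(5.03125) = -50947/1024, h(5.21875) = -55699/1024, h(5.40625) = -60667/1024.
Sum = Δu · [h(4.09375) + h(4.28125) + h(4.46875) + ...].
Sum ≈ -65.61182.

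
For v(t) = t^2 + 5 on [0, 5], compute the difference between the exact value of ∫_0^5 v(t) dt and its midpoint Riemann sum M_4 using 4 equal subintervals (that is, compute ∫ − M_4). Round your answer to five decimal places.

0.65104

Exact integral: ∫_0^5 v(t) dt ≈ 66.6666667.
M_4 = 66.015625.
Error ≈ 66.6666667 − 66.015625 ≈ 0.65104.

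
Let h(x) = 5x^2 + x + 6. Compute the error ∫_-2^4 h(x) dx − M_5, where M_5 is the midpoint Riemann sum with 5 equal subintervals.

3.6

Exact integral: ∫_-2^4 h(x) dx = 162.
M_5 = 158.4.
Error = 162 − 158.4 = 3.6.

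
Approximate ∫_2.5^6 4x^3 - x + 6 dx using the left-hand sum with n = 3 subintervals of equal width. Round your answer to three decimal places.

Δx = (6 − 2.5)/3 = 7/6.
Left endpoints: 2.5, 11/3, 29/6.
f(2.5) = 66, f(11/3) = 5387/27, f(29/6) = 12226/27.
Sum = Δx · [f(2.5) + f(11/3) + f(29/6)].
Sum ≈ 838.056.

838.056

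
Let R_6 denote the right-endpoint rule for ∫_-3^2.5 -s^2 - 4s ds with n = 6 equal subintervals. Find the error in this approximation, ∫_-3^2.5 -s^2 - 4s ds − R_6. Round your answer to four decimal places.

Exact integral: ∫_-3^2.5 f(s) ds ≈ -8.708333.
R_6 ≈ -18.301505.
Error ≈ -8.708333 − (-18.301505) ≈ 9.5932.

9.5932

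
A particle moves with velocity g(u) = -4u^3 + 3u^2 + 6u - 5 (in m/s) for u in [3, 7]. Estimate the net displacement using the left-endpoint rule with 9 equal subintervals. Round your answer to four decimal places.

-1662.6173

Δu = (7 − 3)/9 = 4/9.
Left endpoints: 3, 31/9, 35/9, 13/3, 43/9, 47/9, 17/3, 55/9, 59/9.
g(3) = -68, g(31/9) = -81796/729, g(35/9) = -125060/729, g(13/3) = -6700/27, g(43/9) = -250852/729, g(47/9) = -336452/729, g(17/3) = -16268/27, g(55/9) = -560740/729, g(59/9) = -702500/729.
Sum = Δu · [g(3) + g(31/9) + g(35/9) + ...].
Sum ≈ -1662.6173.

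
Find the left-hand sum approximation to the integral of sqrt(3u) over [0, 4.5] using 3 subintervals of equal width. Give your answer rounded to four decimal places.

7.6820

Δu = (4.5 − 0)/3 = 1.5.
Left endpoints: 0, 1.5, 3.
f(0) ≈ 0.0000, f(1.5) ≈ 2.1213, f(3) ≈ 3.0000.
Sum = Δu · [f(0) + f(1.5) + f(3)].
Sum ≈ 7.6820.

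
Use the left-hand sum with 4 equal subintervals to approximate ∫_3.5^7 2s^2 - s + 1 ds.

155.4765625

Δs = (7 − 3.5)/4 = 0.875.
Left endpoints: 3.5, 4.375, 5.25, 6.125.
f(3.5) = 22, f(4.375) = 34.90625, f(5.25) = 50.875, f(6.125) = 69.90625.
Sum = Δs · [f(3.5) + f(4.375) + f(5.25) + f(6.125)].
Sum = 155.4765625.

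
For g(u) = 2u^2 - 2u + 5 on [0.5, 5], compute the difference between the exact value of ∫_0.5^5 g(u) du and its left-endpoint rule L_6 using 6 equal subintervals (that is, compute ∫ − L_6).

14.34375

Exact integral: ∫_0.5^5 g(u) du = 81.
L_6 = 66.65625.
Error = 81 − 66.65625 = 14.34375.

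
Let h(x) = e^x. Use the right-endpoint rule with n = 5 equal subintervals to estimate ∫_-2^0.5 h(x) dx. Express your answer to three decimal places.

1.923

Δx = (0.5 − (-2))/5 = 0.5.
Right endpoints: -1.5, -1, -0.5, 0, 0.5.
h(-1.5) ≈ 0.223, h(-1) ≈ 0.368, h(-0.5) ≈ 0.607, h(0) ≈ 1.000, h(0.5) ≈ 1.649.
Sum = Δx · [h(-1.5) + h(-1) + h(-0.5) + h(0) + h(0.5)].
Sum ≈ 1.923.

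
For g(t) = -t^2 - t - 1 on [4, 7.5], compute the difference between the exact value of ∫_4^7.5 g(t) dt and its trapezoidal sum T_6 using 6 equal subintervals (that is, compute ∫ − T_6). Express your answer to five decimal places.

0.19850

Exact integral: ∫_4^7.5 g(t) dt ≈ -142.9166667.
T_6 ≈ -143.1151620.
Error ≈ -142.9166667 − (-143.1151620) ≈ 0.19850.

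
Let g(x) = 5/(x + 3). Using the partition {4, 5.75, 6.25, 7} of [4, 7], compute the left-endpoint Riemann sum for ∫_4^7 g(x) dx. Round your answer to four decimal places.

1.9411

Subinterval widths: 1.75, 0.5, 0.75.
Left endpoints: 4, 5.75, 6.25.
g(4) = 5/7, g(5.75) = 4/7, g(6.25) = 20/37.
Sum = Σ Δx_i · g(x_i).
Sum ≈ 1.9411.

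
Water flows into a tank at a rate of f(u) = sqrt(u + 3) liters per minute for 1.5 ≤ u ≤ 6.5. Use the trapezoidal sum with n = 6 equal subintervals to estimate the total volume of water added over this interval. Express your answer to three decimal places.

Δu = (6.5 − 1.5)/6 = 5/6.
f(1.5) ≈ 2.121, f(7/3) ≈ 2.309, f(19/6) ≈ 2.483, f(4) ≈ 2.646, f(29/6) ≈ 2.799, f(17/3) ≈ 2.944, f(6.5) ≈ 3.082.
T_6 = (Δu/2)·[f(u_0) + 2f(u_1) + ... + 2f(u_{5}) + f(u_6)].
Sum ≈ 13.152.

13.152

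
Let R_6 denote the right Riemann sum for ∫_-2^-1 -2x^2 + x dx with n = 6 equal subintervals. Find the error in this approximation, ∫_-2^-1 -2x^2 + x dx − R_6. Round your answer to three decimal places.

-0.574

Exact integral: ∫_-2^-1 f(x) dx ≈ -6.16667.
R_6 ≈ -5.59259.
Error ≈ -6.16667 − (-5.59259) ≈ -0.574.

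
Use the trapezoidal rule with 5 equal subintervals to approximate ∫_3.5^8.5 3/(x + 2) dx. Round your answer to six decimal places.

Δx = (8.5 − 3.5)/5 = 1.
f(3.5) = 6/11, f(4.5) = 6/13, f(5.5) = 0.4, f(6.5) = 6/17, f(7.5) = 6/19, f(8.5) = 2/7.
T_5 = (Δx/2)·[f(x_0) + 2f(x_1) + ... + 2f(x_{4}) + f(x_5)].
Sum ≈ 1.945854.

1.945854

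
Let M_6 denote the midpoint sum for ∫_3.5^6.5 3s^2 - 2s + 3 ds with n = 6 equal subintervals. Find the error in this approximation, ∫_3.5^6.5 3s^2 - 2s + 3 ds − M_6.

0.1875

Exact integral: ∫_3.5^6.5 f(s) ds = 210.75.
M_6 = 210.5625.
Error = 210.75 − 210.5625 = 0.1875.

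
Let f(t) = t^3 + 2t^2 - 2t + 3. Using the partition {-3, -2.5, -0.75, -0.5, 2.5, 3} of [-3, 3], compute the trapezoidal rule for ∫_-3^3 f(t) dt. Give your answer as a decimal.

Subinterval widths: 0.5, 1.75, 0.25, 3, 0.5.
f(-3) = 0, f(-2.5) = 4.875, f(-0.75) = 5.203125, f(-0.5) = 4.375, f(2.5) = 26.125, f(3) = 42.
On each subinterval the trapezoid contributes (Δt_i/2)·[f(t_{i-1}) + f(t_i)].
Sum = 74.015625.

74.015625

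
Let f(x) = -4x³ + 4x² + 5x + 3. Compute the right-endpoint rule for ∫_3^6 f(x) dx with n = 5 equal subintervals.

Δx = (6 − 3)/5 = 0.6.
Right endpoints: 3.6, 4.2, 4.8, 5.4, 6.
f(3.6) = -113.784, f(4.2) = -201.792, f(4.8) = -323.208, f(5.4) = -483.216, f(6) = -687.
Sum = Δx · [f(3.6) + f(4.2) + f(4.8) + f(5.4) + f(6)].
Sum = -1085.4.

-1085.4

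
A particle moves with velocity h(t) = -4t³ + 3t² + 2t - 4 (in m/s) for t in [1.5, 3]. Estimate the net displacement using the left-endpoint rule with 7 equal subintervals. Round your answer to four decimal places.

Δt = (3 − 1.5)/7 = 3/14.
Left endpoints: 1.5, 12/7, 27/14, 15/7, 33/14, 18/7, 39/14.
h(1.5) = -7.75, h(12/7) = -4084/343, h(27/14) = -24253/1372, h(15/7) = -8677/343, h(33/14) = -48025/1372, h(18/7) = -16132/343, h(39/14) = -84541/1372.
Sum = Δt · [h(1.5) + h(12/7) + h(27/14) + ...].
Sum ≈ -44.2041.

-44.2041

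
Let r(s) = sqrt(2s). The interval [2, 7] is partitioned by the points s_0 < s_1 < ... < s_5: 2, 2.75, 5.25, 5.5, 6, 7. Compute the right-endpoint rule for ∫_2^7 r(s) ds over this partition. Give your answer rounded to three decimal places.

Subinterval widths: 0.75, 2.5, 0.25, 0.5, 1.
Right endpoints: 2.75, 5.25, 5.5, 6, 7.
r(2.75) ≈ 2.345, r(5.25) ≈ 3.240, r(5.5) ≈ 3.317, r(6) ≈ 3.464, r(7) ≈ 3.742.
Sum = Σ Δs_i · r(s_i).
Sum ≈ 16.163.

16.163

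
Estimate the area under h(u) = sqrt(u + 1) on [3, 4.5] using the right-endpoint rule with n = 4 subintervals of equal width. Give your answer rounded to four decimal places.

3.3301

Δu = (4.5 − 3)/4 = 0.375.
Right endpoints: 3.375, 3.75, 4.125, 4.5.
h(3.375) ≈ 2.0917, h(3.75) ≈ 2.1794, h(4.125) ≈ 2.2638, h(4.5) ≈ 2.3452.
Sum = Δu · [h(3.375) + h(3.75) + h(4.125) + h(4.5)].
Sum ≈ 3.3301.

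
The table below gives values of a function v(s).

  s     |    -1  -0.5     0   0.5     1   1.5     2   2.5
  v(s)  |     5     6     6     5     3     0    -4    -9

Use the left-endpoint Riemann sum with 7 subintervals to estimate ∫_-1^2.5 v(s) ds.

Δs = 0.5.
Sum = 0.5·[5 + 6 + 6 + 5 + 3 + 0 + (-4)] = 10.5.

10.5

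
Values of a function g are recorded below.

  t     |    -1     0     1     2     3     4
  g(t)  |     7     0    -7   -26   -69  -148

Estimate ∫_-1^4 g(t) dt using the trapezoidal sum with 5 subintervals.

Δt = 1.
T_5 = (1/2)·[7 + 2·0 + 2·(-7) + 2·(-26) + 2·(-69) + (-148)] = -172.5.

-172.5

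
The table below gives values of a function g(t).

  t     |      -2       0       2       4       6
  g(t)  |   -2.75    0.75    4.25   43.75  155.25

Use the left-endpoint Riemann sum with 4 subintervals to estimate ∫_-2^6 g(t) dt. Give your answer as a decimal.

Δt = 2.
Sum = 2·[(-2.75) + 0.75 + 4.25 + 43.75] = 92.

92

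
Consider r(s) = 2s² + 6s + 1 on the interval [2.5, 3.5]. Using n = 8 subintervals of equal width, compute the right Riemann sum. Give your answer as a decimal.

38.296875

Δs = (3.5 − 2.5)/8 = 0.125.
Right endpoints: 2.625, 2.75, 2.875, 3, 3.125, 3.25, 3.375, 3.5.
r(2.625) = 30.53125, r(2.75) = 32.625, r(2.875) = 34.78125, r(3) = 37, r(3.125) = 39.28125, r(3.25) = 41.625, r(3.375) = 44.03125, r(3.5) = 46.5.
Sum = Δs · [r(2.625) + r(2.75) + r(2.875) + ...].
Sum = 38.296875.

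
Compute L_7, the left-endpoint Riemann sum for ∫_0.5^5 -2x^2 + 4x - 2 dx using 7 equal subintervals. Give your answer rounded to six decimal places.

Δx = (5 − 0.5)/7 = 9/14.
Left endpoints: 0.5, 8/7, 25/14, 17/7, 43/14, 26/7, 61/14.
f(0.5) = -0.5, f(8/7) = -2/49, f(25/14) = -121/98, f(17/7) = -200/49, f(43/14) = -841/98, f(26/7) = -722/49, f(61/14) = -2209/98.
Sum = Δx · [f(0.5) + f(8/7) + f(25/14) + ...].
Sum ≈ -33.244898.

-33.244898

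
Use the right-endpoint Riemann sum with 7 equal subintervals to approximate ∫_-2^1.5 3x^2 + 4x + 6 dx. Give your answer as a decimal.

Δx = (1.5 − (-2))/7 = 0.5.
Right endpoints: -1.5, -1, -0.5, 0, 0.5, 1, 1.5.
f(-1.5) = 6.75, f(-1) = 5, f(-0.5) = 4.75, f(0) = 6, f(0.5) = 8.75, f(1) = 13, f(1.5) = 18.75.
Sum = Δx · [f(-1.5) + f(-1) + f(-0.5) + ...].
Sum = 31.5.

31.5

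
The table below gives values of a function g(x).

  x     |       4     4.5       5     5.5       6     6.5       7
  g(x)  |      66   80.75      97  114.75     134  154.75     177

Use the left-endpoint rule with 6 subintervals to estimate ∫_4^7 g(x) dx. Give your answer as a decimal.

323.625

Δx = 0.5.
Sum = 0.5·[66 + 80.75 + 97 + 114.75 + 134 + 154.75] = 323.625.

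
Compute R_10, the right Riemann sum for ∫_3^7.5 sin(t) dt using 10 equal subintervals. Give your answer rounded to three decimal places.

-1.135

Δt = (7.5 − 3)/10 = 0.45.
Right endpoints: 3.45, 3.9, 4.35, 4.8, 5.25, 5.7, 6.15, 6.6, 7.05, 7.5.
f(3.45) ≈ -0.304, f(3.9) ≈ -0.688, f(4.35) ≈ -0.935, f(4.8) ≈ -0.996, f(5.25) ≈ -0.859, f(5.7) ≈ -0.551, f(6.15) ≈ -0.133, f(6.6) ≈ 0.312, f(7.05) ≈ 0.694, f(7.5) ≈ 0.938.
Sum = Δt · [f(3.45) + f(3.9) + f(4.35) + ...].
Sum ≈ -1.135.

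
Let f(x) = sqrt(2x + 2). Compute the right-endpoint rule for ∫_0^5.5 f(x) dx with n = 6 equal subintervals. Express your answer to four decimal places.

15.6560

Δx = (5.5 − 0)/6 = 11/12.
Right endpoints: 11/12, 11/6, 2.75, 11/3, 55/12, 5.5.
f(11/12) ≈ 1.9579, f(11/6) ≈ 2.3805, f(2.75) ≈ 2.7386, f(11/3) ≈ 3.0551, f(55/12) ≈ 3.3417, f(5.5) ≈ 3.6056.
Sum = Δx · [f(11/12) + f(11/6) + f(2.75) + ...].
Sum ≈ 15.6560.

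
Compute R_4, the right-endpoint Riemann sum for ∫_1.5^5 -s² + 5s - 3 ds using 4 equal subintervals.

Δs = (5 − 1.5)/4 = 0.875.
Right endpoints: 2.375, 3.25, 4.125, 5.
f(2.375) = 3.234375, f(3.25) = 2.6875, f(4.125) = 0.609375, f(5) = -3.
Sum = Δs · [f(2.375) + f(3.25) + f(4.125) + f(5)].
Sum = 3.08984375.

3.08984375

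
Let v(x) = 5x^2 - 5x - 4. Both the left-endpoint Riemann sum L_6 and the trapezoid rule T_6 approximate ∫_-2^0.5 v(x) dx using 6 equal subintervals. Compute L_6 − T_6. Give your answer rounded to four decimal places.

6.5104

L_6 ≈ 19.788773.
T_6 ≈ 13.278356.
L_6 − T_6 ≈ 6.5104.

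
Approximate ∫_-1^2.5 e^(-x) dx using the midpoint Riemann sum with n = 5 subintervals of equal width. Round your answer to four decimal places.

2.5831

Δx = (2.5 − (-1))/5 = 0.7.
Midpoints: -0.65, 0.05, 0.75, 1.45, 2.15.
f(-0.65) ≈ 1.9155, f(0.05) ≈ 0.9512, f(0.75) ≈ 0.4724, f(1.45) ≈ 0.2346, f(2.15) ≈ 0.1165.
Sum = Δx · [f(-0.65) + f(0.05) + f(0.75) + f(1.45) + f(2.15)].
Sum ≈ 2.5831.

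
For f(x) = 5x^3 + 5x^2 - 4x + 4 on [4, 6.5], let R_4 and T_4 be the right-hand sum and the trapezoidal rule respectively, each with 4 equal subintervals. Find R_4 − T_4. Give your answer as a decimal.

366.9921875

R_4 ≈ 2600.4931641.
T_4 ≈ 2233.5009766.
R_4 − T_4 = 366.9921875.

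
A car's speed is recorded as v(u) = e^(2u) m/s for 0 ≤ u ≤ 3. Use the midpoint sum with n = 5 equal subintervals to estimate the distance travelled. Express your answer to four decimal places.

Δu = (3 − 0)/5 = 0.6.
Midpoints: 0.3, 0.9, 1.5, 2.1, 2.7.
v(0.3) ≈ 1.8221, v(0.9) ≈ 6.0496, v(1.5) ≈ 20.0855, v(2.1) ≈ 66.6863, v(2.7) ≈ 221.4064.
Sum = Δu · [v(0.3) + v(0.9) + v(1.5) + v(2.1) + v(2.7)].
Sum ≈ 189.6300.

189.6300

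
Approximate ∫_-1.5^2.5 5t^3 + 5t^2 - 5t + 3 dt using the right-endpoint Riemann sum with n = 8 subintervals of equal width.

Δt = (2.5 − (-1.5))/8 = 0.5.
Right endpoints: -1, -0.5, 0, 0.5, 1, 1.5, 2, 2.5.
f(-1) = 8, f(-0.5) = 6.125, f(0) = 3, f(0.5) = 2.375, f(1) = 8, f(1.5) = 23.625, f(2) = 53, f(2.5) = 99.875.
Sum = Δt · [f(-1) + f(-0.5) + f(0) + ...].
Sum = 102.

102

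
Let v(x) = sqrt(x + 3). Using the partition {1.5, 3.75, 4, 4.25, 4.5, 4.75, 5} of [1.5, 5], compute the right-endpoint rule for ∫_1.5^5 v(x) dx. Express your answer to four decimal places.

9.2680

Subinterval widths: 2.25, 0.25, 0.25, 0.25, 0.25, 0.25.
Right endpoints: 3.75, 4, 4.25, 4.5, 4.75, 5.
v(3.75) ≈ 2.5981, v(4) ≈ 2.6458, v(4.25) ≈ 2.6926, v(4.5) ≈ 2.7386, v(4.75) ≈ 2.7839, v(5) ≈ 2.8284.
Sum = Σ Δx_i · v(x_i).
Sum ≈ 9.2680.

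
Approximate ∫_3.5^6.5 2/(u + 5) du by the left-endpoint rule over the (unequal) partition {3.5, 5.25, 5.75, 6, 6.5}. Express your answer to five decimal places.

0.64675

Subinterval widths: 1.75, 0.5, 0.25, 0.5.
Left endpoints: 3.5, 5.25, 5.75, 6.
f(3.5) = 4/17, f(5.25) = 8/41, f(5.75) = 8/43, f(6) = 2/11.
Sum = Σ Δu_i · f(u_i).
Sum ≈ 0.64675.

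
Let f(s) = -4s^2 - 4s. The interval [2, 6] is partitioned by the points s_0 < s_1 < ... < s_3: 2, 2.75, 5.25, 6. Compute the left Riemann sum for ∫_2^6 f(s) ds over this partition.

-219.5625

Subinterval widths: 0.75, 2.5, 0.75.
Left endpoints: 2, 2.75, 5.25.
f(2) = -24, f(2.75) = -41.25, f(5.25) = -131.25.
Sum = Σ Δs_i · f(s_i).
Sum = -219.5625.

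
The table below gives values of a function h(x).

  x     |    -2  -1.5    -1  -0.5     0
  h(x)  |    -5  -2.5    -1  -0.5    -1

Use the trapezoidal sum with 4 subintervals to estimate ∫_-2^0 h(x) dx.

-3.5

Δx = 0.5.
T_4 = (0.5/2)·[(-5) + 2·(-2.5) + 2·(-1) + 2·(-0.5) + (-1)] = -3.5.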